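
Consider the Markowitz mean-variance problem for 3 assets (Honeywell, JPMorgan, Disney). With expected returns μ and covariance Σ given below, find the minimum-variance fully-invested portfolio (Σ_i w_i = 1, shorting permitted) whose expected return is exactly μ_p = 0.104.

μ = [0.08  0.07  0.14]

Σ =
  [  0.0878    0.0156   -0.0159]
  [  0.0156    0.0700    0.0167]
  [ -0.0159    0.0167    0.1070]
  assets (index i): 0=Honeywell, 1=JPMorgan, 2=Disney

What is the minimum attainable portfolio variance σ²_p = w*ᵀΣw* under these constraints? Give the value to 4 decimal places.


0.0348

u=Σ⁻¹μ = [1.0906  0.4219  1.4046]
v=Σ⁻¹𝟙 = [11.4434  9.4521  9.5710]
a=μᵀu=0.313424  b=𝟙ᵀu=2.917059  c=𝟙ᵀv=30.466481  D=ac−b²=1.039691
λ₁=(c·0.104−b)/D = (30.466481·0.104−2.917059)/1.039691 = 0.241856
λ₂=(a−b·0.104)/D = (0.313424−2.917059·0.104)/1.039691 = 0.009666
w* = 0.241856·u + 0.009666·v:
  w_0 = 0.241856·1.0906 + 0.009666·11.4434 = 0.3744  (Honeywell)
  w_1 = 0.241856·0.4219 + 0.009666·9.4521 = 0.1934  (JPMorgan)
  w_2 = 0.241856·1.4046 + 0.009666·9.5710 = 0.4322  (Disney)
Σw_i=1.0000  μᵀw=0.1040
σ²=wᵀΣw=λ₁·μ_p+λ₂ = 0.241856·0.104 + 0.009666 = 0.034819 ≈ 0.0348


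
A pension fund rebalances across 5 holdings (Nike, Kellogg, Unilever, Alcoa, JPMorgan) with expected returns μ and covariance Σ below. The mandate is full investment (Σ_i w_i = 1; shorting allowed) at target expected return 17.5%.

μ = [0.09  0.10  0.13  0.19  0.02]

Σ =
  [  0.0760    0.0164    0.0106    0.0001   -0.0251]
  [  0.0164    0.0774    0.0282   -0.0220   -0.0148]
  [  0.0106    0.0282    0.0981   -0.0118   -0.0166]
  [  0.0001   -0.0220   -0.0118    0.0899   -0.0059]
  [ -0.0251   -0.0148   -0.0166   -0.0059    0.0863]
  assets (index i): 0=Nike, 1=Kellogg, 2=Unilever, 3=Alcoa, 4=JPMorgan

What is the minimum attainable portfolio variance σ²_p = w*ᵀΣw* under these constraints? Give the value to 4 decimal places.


x=Σ⁻¹μ = [1.0659  1.6216  1.2885  2.7607  1.2565]
y=Σ⁻¹𝟙 = [15.7012  15.1348  9.9575  17.5517  21.8650]
a=μᵀx=0.975264  b=𝟙ᵀx=7.993197  c=𝟙ᵀy=80.210279  D=ac−b²=14.334971
λ₁=(c·0.175−b)/D = (80.210279·0.175−7.993197)/14.334971 = 0.421598
λ₂=(a−b·0.175)/D = (0.975264−7.993197·0.175)/14.334971 = -0.029546
w* = 0.421598·x + -0.029546·y:
  w_0 = 0.421598·1.0659 + -0.029546·15.7012 = -0.0145  (Nike)
  w_1 = 0.421598·1.6216 + -0.029546·15.1348 = 0.2365  (Kellogg)
  w_2 = 0.421598·1.2885 + -0.029546·9.9575 = 0.2490  (Unilever)
  w_3 = 0.421598·2.7607 + -0.029546·17.5517 = 0.6453  (Alcoa)
  w_4 = 0.421598·1.2565 + -0.029546·21.8650 = -0.1163  (JPMorgan)
Σw_i=1.0000  μᵀw=0.1750
σ²=wᵀΣw=λ₁·μ_p+λ₂ = 0.421598·0.175 + -0.029546 = 0.044233 ≈ 0.0442

0.0442


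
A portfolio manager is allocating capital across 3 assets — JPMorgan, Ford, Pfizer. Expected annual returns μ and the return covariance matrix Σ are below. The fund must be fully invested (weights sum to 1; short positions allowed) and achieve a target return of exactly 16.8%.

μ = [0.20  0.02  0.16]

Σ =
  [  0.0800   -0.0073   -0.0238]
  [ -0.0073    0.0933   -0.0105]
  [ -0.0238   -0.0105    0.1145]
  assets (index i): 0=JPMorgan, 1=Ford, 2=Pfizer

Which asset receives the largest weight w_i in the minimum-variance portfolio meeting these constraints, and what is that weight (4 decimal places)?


x=Σ⁻¹μ = [3.1968  0.7038  2.1264]
y=Σ⁻¹𝟙 = [17.8184  13.6529  13.6894]
a=μᵀx=0.993668  b=𝟙ᵀx=6.027040  c=𝟙ᵀy=45.160659  D=ac−b²=8.549494
λ₁=(c·0.168−b)/D = (45.160659·0.168−6.027040)/8.549494 = 0.182461
λ₂=(a−b·0.168)/D = (0.993668−6.027040·0.168)/8.549494 = -0.002208
w* = 0.182461·x + -0.002208·y:
  w_0 = 0.182461·3.1968 + -0.002208·17.8184 = 0.5440  (JPMorgan)
  w_1 = 0.182461·0.7038 + -0.002208·13.6529 = 0.0983  (Ford)
  w_2 = 0.182461·2.1264 + -0.002208·13.6894 = 0.3578  (Pfizer)
Σw_i=1.0000  μᵀw=0.1680
σ²=wᵀΣw=λ₁·μ_p+λ₂ = 0.182461·0.168 + -0.002208 = 0.028446 ≈ 0.0284

JPMorgan (0.5440)


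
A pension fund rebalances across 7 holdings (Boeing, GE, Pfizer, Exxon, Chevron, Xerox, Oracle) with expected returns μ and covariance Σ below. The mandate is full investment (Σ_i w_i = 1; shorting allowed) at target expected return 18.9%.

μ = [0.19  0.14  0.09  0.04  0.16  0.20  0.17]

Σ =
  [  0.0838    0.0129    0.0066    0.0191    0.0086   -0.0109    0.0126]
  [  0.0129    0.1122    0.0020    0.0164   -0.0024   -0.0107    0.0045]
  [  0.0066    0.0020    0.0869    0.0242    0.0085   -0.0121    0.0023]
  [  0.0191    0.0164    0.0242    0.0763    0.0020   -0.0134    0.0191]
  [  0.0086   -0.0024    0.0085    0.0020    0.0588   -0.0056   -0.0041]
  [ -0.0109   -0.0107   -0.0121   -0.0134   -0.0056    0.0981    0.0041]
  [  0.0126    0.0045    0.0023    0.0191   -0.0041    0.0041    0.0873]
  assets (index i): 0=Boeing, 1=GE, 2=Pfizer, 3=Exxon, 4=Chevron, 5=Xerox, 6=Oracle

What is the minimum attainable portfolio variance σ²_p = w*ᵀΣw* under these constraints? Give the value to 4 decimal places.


0.0200

x=Σ⁻¹μ = [1.9136  1.3324  1.0783  -0.6426  2.7223  2.5253  1.7239]
y=Σ⁻¹𝟙 = [7.3435  8.3487  9.0865  6.6107  16.7049  14.5473  8.3802]
a=μᵀx=1.855142  b=𝟙ᵀx=10.653158  c=𝟙ᵀy=71.021651  D=ac−b²=18.265460
λ₁=(c·0.189−b)/D = (71.021651·0.189−10.653158)/18.265460 = 0.151649
λ₂=(a−b·0.189)/D = (1.855142−10.653158·0.189)/18.265460 = -0.008667
w* = 0.151649·x + -0.008667·y:
  w_0 = 0.151649·1.9136 + -0.008667·7.3435 = 0.2266  (Boeing)
  w_1 = 0.151649·1.3324 + -0.008667·8.3487 = 0.1297  (GE)
  w_2 = 0.151649·1.0783 + -0.008667·9.0865 = 0.0848  (Pfizer)
  w_3 = 0.151649·-0.6426 + -0.008667·6.6107 = -0.1547  (Exxon)
  w_4 = 0.151649·2.7223 + -0.008667·16.7049 = 0.2680  (Chevron)
  w_5 = 0.151649·2.5253 + -0.008667·14.5473 = 0.2569  (Xerox)
  w_6 = 0.151649·1.7239 + -0.008667·8.3802 = 0.1888  (Oracle)
Σw_i=1.0000  μᵀw=0.1890
σ²=wᵀΣw=λ₁·μ_p+λ₂ = 0.151649·0.189 + -0.008667 = 0.019995 ≈ 0.0200


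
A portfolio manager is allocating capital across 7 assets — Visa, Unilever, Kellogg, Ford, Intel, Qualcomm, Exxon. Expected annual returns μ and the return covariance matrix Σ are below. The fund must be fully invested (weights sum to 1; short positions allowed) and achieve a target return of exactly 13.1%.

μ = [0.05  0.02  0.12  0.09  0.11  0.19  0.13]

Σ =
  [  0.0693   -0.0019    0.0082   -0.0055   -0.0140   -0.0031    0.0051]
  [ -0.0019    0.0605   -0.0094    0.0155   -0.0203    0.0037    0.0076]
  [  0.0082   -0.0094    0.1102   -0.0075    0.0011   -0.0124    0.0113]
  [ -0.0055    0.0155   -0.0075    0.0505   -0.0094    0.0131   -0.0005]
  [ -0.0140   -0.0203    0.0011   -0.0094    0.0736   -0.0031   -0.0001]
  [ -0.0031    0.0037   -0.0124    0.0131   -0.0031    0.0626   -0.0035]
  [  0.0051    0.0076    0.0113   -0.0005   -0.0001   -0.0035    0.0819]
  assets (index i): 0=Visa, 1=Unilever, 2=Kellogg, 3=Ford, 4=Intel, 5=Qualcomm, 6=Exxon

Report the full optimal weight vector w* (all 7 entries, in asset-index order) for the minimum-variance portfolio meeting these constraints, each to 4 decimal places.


g=Σ⁻¹μ = [1.1775  0.5397  1.3432  1.5356  2.1799  3.1940  1.4271]
h=Σ⁻¹𝟙 = [20.4879  21.0463  11.2619  18.0494  26.1091  15.9530  8.2512]
a=μᵀg=1.401226  b=𝟙ᵀg=11.396924  c=𝟙ᵀh=121.158832  D=ac−b²=39.881044
λ₁=(c·0.131−b)/D = (121.158832·0.131−11.396924)/39.881044 = 0.112206
λ₂=(a−b·0.131)/D = (1.401226−11.396924·0.131)/39.881044 = -0.002301
w* = 0.112206·g + -0.002301·h:
  w_0 = 0.112206·1.1775 + -0.002301·20.4879 = 0.0850  (Visa)
  w_1 = 0.112206·0.5397 + -0.002301·21.0463 = 0.0121  (Unilever)
  w_2 = 0.112206·1.3432 + -0.002301·11.2619 = 0.1248  (Kellogg)
  w_3 = 0.112206·1.5356 + -0.002301·18.0494 = 0.1308  (Ford)
  w_4 = 0.112206·2.1799 + -0.002301·26.1091 = 0.1845  (Intel)
  w_5 = 0.112206·3.1940 + -0.002301·15.9530 = 0.3217  (Qualcomm)
  w_6 = 0.112206·1.4271 + -0.002301·8.2512 = 0.1411  (Exxon)
Σw_i=1.0000  μᵀw=0.1310
σ²=wᵀΣw=λ₁·μ_p+λ₂ = 0.112206·0.131 + -0.002301 = 0.012398 ≈ 0.0124

0.0850  0.0121  0.1248  0.1308  0.1845  0.3217  0.1411


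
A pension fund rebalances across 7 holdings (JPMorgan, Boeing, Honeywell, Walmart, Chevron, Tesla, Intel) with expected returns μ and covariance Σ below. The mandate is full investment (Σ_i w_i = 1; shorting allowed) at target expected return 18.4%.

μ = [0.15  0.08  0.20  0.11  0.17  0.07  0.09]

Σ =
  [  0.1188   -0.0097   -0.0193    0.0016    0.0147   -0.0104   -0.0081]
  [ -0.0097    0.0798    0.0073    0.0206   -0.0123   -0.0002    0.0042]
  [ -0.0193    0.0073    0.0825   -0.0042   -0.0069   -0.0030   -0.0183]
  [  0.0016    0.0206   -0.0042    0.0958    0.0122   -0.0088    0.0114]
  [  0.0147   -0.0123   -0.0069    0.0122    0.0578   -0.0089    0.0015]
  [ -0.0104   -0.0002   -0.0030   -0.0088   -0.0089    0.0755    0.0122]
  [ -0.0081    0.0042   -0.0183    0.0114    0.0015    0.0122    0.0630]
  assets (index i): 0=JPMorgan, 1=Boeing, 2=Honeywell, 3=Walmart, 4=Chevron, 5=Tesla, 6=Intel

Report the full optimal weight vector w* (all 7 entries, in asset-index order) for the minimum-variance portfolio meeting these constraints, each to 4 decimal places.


0.1608  -0.0549  0.4791  -0.0069  0.3742  -0.0650  0.1127

g=Σ⁻¹μ = [1.8054  1.1527  3.5737  0.4868  3.2105  1.4029  2.1857]
h=Σ⁻¹𝟙 = [12.8872  13.1161  20.5229  5.0343  20.1800  15.9039  18.1457]
a=μᵀg=1.972015  b=𝟙ᵀg=13.817698  c=𝟙ᵀh=105.790041  D=ac−b²=17.690774
λ₁=(c·0.184−b)/D = (105.790041·0.184−13.817698)/17.690774 = 0.319244
λ₂=(a−b·0.184)/D = (1.972015−13.817698·0.184)/17.690774 = -0.032245
w* = 0.319244·g + -0.032245·h:
  w_0 = 0.319244·1.8054 + -0.032245·12.8872 = 0.1608  (JPMorgan)
  w_1 = 0.319244·1.1527 + -0.032245·13.1161 = -0.0549  (Boeing)
  w_2 = 0.319244·3.5737 + -0.032245·20.5229 = 0.4791  (Honeywell)
  w_3 = 0.319244·0.4868 + -0.032245·5.0343 = -0.0069  (Walmart)
  w_4 = 0.319244·3.2105 + -0.032245·20.1800 = 0.3742  (Chevron)
  w_5 = 0.319244·1.4029 + -0.032245·15.9039 = -0.0650  (Tesla)
  w_6 = 0.319244·2.1857 + -0.032245·18.1457 = 0.1127  (Intel)
Σw_i=1.0000  μᵀw=0.1840
σ²=wᵀΣw=λ₁·μ_p+λ₂ = 0.319244·0.184 + -0.032245 = 0.026496 ≈ 0.0265


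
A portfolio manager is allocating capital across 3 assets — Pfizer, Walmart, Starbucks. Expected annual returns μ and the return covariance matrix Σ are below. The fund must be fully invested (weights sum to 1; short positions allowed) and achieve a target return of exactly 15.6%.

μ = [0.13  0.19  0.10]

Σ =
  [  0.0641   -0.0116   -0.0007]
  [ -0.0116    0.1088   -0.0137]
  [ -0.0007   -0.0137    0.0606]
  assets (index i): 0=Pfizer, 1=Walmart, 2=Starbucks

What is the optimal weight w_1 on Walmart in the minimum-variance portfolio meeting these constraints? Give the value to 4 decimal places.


u=Σ⁻¹μ = [2.4657  2.2856  2.1954]
v=Σ⁻¹𝟙 = [18.2839  13.6331  19.7949]
a=μᵀu=0.974349  b=𝟙ᵀu=6.946699  c=𝟙ᵀv=51.711997  D=ac−b²=2.128885
λ₁=(c·0.156−b)/D = (51.711997·0.156−6.946699)/2.128885 = 0.526272
λ₂=(a−b·0.156)/D = (0.974349−6.946699·0.156)/2.128885 = -0.051359
w* = 0.526272·u + -0.051359·v:
  w_0 = 0.526272·2.4657 + -0.051359·18.2839 = 0.3586  (Pfizer)
  w_1 = 0.526272·2.2856 + -0.051359·13.6331 = 0.5027  (Walmart)
  w_2 = 0.526272·2.1954 + -0.051359·19.7949 = 0.1387  (Starbucks)
Σw_i=1.0000  μᵀw=0.1560
σ²=wᵀΣw=λ₁·μ_p+λ₂ = 0.526272·0.156 + -0.051359 = 0.030740 ≈ 0.0307

0.5027


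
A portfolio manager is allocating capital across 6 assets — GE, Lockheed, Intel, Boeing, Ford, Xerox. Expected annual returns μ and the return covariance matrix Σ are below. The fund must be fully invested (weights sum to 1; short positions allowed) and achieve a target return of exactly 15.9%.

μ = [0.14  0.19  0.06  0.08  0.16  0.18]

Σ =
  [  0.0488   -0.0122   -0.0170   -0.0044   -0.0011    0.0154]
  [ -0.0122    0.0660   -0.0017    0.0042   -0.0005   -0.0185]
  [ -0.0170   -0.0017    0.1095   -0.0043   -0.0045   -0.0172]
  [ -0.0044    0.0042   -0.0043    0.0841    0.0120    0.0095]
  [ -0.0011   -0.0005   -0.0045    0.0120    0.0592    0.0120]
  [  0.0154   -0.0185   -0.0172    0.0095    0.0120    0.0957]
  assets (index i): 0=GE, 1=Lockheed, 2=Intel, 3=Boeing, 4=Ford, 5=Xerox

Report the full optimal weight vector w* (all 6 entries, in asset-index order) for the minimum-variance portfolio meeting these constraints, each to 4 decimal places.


0.2598  0.3195  0.0875  -0.0028  0.1792  0.1568

g=Σ⁻¹μ = [3.9631  4.2049  1.6614  0.4592  2.4390  2.0032]
h=Σ⁻¹𝟙 = [30.1994  23.5439  16.8050  9.8712  14.8363  10.3211]
a=μᵀg=2.241003  b=𝟙ᵀg=14.730850  c=𝟙ᵀh=105.576833  D=ac−b²=19.600047
λ₁=(c·0.159−b)/D = (105.576833·0.159−14.730850)/19.600047 = 0.104891
λ₂=(a−b·0.159)/D = (2.241003−14.730850·0.159)/19.600047 = -0.005163
w* = 0.104891·g + -0.005163·h:
  w_0 = 0.104891·3.9631 + -0.005163·30.1994 = 0.2598  (GE)
  w_1 = 0.104891·4.2049 + -0.005163·23.5439 = 0.3195  (Lockheed)
  w_2 = 0.104891·1.6614 + -0.005163·16.8050 = 0.0875  (Intel)
  w_3 = 0.104891·0.4592 + -0.005163·9.8712 = -0.0028  (Boeing)
  w_4 = 0.104891·2.4390 + -0.005163·14.8363 = 0.1792  (Ford)
  w_5 = 0.104891·2.0032 + -0.005163·10.3211 = 0.1568  (Xerox)
Σw_i=1.0000  μᵀw=0.1590
σ²=wᵀΣw=λ₁·μ_p+λ₂ = 0.104891·0.159 + -0.005163 = 0.011514 ≈ 0.0115


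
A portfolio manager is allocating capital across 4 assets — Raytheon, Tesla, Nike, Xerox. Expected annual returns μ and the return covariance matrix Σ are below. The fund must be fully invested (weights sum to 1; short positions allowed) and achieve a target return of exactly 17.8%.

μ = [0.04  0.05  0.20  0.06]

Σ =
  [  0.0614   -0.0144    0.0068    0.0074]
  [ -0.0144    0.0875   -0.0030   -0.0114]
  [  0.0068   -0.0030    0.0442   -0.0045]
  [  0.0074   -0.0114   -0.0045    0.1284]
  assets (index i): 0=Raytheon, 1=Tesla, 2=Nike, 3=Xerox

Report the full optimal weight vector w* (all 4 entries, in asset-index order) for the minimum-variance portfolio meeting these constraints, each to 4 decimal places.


-0.0343  0.0939  0.8447  0.0957

x=Σ⁻¹μ = [0.2595  0.8623  4.6138  0.6906]
y=Σ⁻¹𝟙 = [16.5223  16.0827  22.0943  9.0382]
a=μᵀx=1.017690  b=𝟙ᵀx=6.426181  c=𝟙ᵀy=63.737497  D=ac−b²=23.569226
λ₁=(c·0.178−b)/D = (63.737497·0.178−6.426181)/23.569226 = 0.208708
λ₂=(a−b·0.178)/D = (1.017690−6.426181·0.178)/23.569226 = -0.005353
w* = 0.208708·x + -0.005353·y:
  w_0 = 0.208708·0.2595 + -0.005353·16.5223 = -0.0343  (Raytheon)
  w_1 = 0.208708·0.8623 + -0.005353·16.0827 = 0.0939  (Tesla)
  w_2 = 0.208708·4.6138 + -0.005353·22.0943 = 0.8447  (Nike)
  w_3 = 0.208708·0.6906 + -0.005353·9.0382 = 0.0957  (Xerox)
Σw_i=1.0000  μᵀw=0.1780
σ²=wᵀΣw=λ₁·μ_p+λ₂ = 0.208708·0.178 + -0.005353 = 0.031797 ≈ 0.0318


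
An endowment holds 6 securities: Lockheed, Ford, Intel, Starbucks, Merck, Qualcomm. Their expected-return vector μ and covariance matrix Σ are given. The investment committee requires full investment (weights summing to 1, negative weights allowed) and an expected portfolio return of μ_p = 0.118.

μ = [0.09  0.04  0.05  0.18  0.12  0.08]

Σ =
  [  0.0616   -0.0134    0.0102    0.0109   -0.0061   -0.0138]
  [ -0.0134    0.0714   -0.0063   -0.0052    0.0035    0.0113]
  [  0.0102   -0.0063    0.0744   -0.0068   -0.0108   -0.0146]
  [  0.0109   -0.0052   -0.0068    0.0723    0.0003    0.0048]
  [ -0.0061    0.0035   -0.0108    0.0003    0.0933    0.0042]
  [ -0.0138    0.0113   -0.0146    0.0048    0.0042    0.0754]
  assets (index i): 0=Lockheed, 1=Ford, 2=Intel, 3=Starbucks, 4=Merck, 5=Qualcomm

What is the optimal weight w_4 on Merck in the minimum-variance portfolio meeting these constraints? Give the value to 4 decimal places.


p=Σ⁻¹μ = [1.4384  0.8486  1.2052  2.3615  1.4262  1.2007]
q=Σ⁻¹𝟙 = [19.5589  17.0166  18.4133  12.7006  12.7135  16.3408]
a=μᵀp=0.915938  b=𝟙ᵀp=8.480633  c=𝟙ᵀq=96.743815  D=ac−b²=16.690238
λ₁=(c·0.118−b)/D = (96.743815·0.118−8.480633)/16.690238 = 0.175859
λ₂=(a−b·0.118)/D = (0.915938−8.480633·0.118)/16.690238 = -0.005079
w* = 0.175859·p + -0.005079·q:
  w_0 = 0.175859·1.4384 + -0.005079·19.5589 = 0.1536  (Lockheed)
  w_1 = 0.175859·0.8486 + -0.005079·17.0166 = 0.0628  (Ford)
  w_2 = 0.175859·1.2052 + -0.005079·18.4133 = 0.1184  (Intel)
  w_3 = 0.175859·2.3615 + -0.005079·12.7006 = 0.3508  (Starbucks)
  w_4 = 0.175859·1.4262 + -0.005079·12.7135 = 0.1862  (Merck)
  w_5 = 0.175859·1.2007 + -0.005079·16.3408 = 0.1282  (Qualcomm)
Σw_i=1.0000  μᵀw=0.1180
σ²=wᵀΣw=λ₁·μ_p+λ₂ = 0.175859·0.118 + -0.005079 = 0.015672 ≈ 0.0157

0.1862


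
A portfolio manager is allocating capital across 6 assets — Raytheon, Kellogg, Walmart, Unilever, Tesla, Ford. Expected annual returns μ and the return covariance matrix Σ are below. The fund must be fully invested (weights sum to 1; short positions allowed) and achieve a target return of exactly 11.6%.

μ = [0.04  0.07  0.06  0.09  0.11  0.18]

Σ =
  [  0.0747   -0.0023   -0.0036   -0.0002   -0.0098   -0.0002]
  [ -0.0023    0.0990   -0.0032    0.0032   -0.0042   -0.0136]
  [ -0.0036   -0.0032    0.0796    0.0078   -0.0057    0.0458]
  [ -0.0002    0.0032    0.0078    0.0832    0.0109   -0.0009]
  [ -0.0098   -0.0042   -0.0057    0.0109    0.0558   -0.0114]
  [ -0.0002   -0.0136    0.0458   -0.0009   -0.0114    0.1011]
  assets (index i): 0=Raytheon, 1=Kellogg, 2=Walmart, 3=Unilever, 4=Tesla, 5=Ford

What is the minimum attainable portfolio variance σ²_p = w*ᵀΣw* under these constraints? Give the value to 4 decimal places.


0.0155

p=Σ⁻¹μ = [0.8860  1.1280  -0.4560  0.7808  2.5093  2.4304]
q=Σ⁻¹𝟙 = [17.3346  12.9592  8.8045  7.7780  23.4443  10.3930]
a=μᵀp=0.870800  b=𝟙ᵀp=7.278436  c=𝟙ᵀq=80.713644  D=ac−b²=17.309774
λ₁=(c·0.116−b)/D = (80.713644·0.116−7.278436)/17.309774 = 0.120414
λ₂=(a−b·0.116)/D = (0.870800−7.278436·0.116)/17.309774 = 0.001531
w* = 0.120414·p + 0.001531·q:
  w_0 = 0.120414·0.8860 + 0.001531·17.3346 = 0.1332  (Raytheon)
  w_1 = 0.120414·1.1280 + 0.001531·12.9592 = 0.1557  (Kellogg)
  w_2 = 0.120414·-0.4560 + 0.001531·8.8045 = -0.0414  (Walmart)
  w_3 = 0.120414·0.7808 + 0.001531·7.7780 = 0.1059  (Unilever)
  w_4 = 0.120414·2.5093 + 0.001531·23.4443 = 0.3380  (Tesla)
  w_5 = 0.120414·2.4304 + 0.001531·10.3930 = 0.3086  (Ford)
Σw_i=1.0000  μᵀw=0.1160
σ²=wᵀΣw=λ₁·μ_p+λ₂ = 0.120414·0.116 + 0.001531 = 0.015499 ≈ 0.0155


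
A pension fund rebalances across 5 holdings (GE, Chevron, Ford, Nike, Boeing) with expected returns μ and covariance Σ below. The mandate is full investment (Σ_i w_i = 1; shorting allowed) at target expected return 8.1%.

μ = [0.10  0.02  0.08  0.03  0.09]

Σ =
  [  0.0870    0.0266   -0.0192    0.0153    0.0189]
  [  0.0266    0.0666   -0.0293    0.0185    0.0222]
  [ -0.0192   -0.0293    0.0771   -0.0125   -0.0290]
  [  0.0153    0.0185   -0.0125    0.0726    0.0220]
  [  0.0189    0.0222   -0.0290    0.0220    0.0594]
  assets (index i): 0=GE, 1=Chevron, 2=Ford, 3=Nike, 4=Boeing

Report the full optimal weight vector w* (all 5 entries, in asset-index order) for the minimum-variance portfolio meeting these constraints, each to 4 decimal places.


x=Σ⁻¹μ = [1.1408  0.0999  2.1748  -0.1552  2.2341]
y=Σ⁻¹𝟙 = [7.4016  16.4776  29.8459  7.0029  20.2992]
a=μᵀx=0.486477  b=𝟙ᵀx=5.494398  c=𝟙ᵀy=81.027161  D=ac−b²=9.229434
λ₁=(c·0.081−b)/D = (81.027161·0.081−5.494398)/9.229434 = 0.115804
λ₂=(a−b·0.081)/D = (0.486477−5.494398·0.081)/9.229434 = 0.004489
w* = 0.115804·x + 0.004489·y:
  w_0 = 0.115804·1.1408 + 0.004489·7.4016 = 0.1653  (GE)
  w_1 = 0.115804·0.0999 + 0.004489·16.4776 = 0.0855  (Chevron)
  w_2 = 0.115804·2.1748 + 0.004489·29.8459 = 0.3858  (Ford)
  w_3 = 0.115804·-0.1552 + 0.004489·7.0029 = 0.0135  (Nike)
  w_4 = 0.115804·2.2341 + 0.004489·20.2992 = 0.3498  (Boeing)
Σw_i=1.0000  μᵀw=0.0810
σ²=wᵀΣw=λ₁·μ_p+λ₂ = 0.115804·0.081 + 0.004489 = 0.013869 ≈ 0.0139

0.1653  0.0855  0.3858  0.0135  0.3498


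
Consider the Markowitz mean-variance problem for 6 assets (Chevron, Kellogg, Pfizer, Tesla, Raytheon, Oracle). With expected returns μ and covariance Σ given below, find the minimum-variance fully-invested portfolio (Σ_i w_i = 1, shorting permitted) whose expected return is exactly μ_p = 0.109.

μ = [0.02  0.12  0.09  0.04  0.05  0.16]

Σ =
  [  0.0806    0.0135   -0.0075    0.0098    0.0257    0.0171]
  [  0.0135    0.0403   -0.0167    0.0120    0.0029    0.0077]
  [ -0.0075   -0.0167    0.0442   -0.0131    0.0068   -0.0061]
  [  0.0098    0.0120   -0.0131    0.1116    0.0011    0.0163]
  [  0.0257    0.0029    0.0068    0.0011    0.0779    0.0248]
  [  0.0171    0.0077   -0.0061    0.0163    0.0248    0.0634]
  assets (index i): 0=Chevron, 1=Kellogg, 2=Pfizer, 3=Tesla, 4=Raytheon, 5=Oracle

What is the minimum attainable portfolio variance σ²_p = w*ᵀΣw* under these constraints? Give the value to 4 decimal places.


0.0101

x=Σ⁻¹μ = [-0.4991  4.3420  4.0661  0.0173  -0.5847  2.7464]
y=Σ⁻¹𝟙 = [6.3231  34.8400  40.2877  7.7913  2.3980  10.7711]
a=μᵀx=1.287897  b=𝟙ᵀx=10.088100  c=𝟙ᵀy=102.411420  D=ac−b²=30.125633
λ₁=(c·0.109−b)/D = (102.411420·0.109−10.088100)/30.125633 = 0.035675
λ₂=(a−b·0.109)/D = (1.287897−10.088100·0.109)/30.125633 = 0.006250
w* = 0.035675·x + 0.006250·y:
  w_0 = 0.035675·-0.4991 + 0.006250·6.3231 = 0.0217  (Chevron)
  w_1 = 0.035675·4.3420 + 0.006250·34.8400 = 0.3727  (Kellogg)
  w_2 = 0.035675·4.0661 + 0.006250·40.2877 = 0.3969  (Pfizer)
  w_3 = 0.035675·0.0173 + 0.006250·7.7913 = 0.0493  (Tesla)
  w_4 = 0.035675·-0.5847 + 0.006250·2.3980 = -0.0059  (Raytheon)
  w_5 = 0.035675·2.7464 + 0.006250·10.7711 = 0.1653  (Oracle)
Σw_i=1.0000  μᵀw=0.1090
σ²=wᵀΣw=λ₁·μ_p+λ₂ = 0.035675·0.109 + 0.006250 = 0.010139 ≈ 0.0101


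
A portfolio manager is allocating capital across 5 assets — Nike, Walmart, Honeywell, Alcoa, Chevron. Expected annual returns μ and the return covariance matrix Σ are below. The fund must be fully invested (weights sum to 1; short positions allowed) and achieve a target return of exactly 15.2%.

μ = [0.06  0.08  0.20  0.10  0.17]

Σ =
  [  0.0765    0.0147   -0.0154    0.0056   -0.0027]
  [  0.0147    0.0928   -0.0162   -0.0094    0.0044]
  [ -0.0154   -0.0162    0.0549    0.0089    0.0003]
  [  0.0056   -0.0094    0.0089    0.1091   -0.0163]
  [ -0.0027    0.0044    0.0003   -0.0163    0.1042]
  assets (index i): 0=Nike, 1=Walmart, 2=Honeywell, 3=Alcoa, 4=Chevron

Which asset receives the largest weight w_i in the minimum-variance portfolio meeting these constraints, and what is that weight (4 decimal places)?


x=Σ⁻¹μ = [1.3762  1.3996  4.2906  0.8754  1.7326]
y=Σ⁻¹𝟙 = [15.2676  13.1018  24.8299  9.0978  10.7910]
a=μᵀx=1.434751  b=𝟙ᵀx=9.674430  c=𝟙ᵀy=73.088100  D=ac−b²=11.268624
λ₁=(c·0.152−b)/D = (73.088100·0.152−9.674430)/11.268624 = 0.127341
λ₂=(a−b·0.152)/D = (1.434751−9.674430·0.152)/11.268624 = -0.003174
w* = 0.127341·x + -0.003174·y:
  w_0 = 0.127341·1.3762 + -0.003174·15.2676 = 0.1268  (Nike)
  w_1 = 0.127341·1.3996 + -0.003174·13.1018 = 0.1366  (Walmart)
  w_2 = 0.127341·4.2906 + -0.003174·24.8299 = 0.4676  (Honeywell)
  w_3 = 0.127341·0.8754 + -0.003174·9.0978 = 0.0826  (Alcoa)
  w_4 = 0.127341·1.7326 + -0.003174·10.7910 = 0.1864  (Chevron)
Σw_i=1.0000  μᵀw=0.1520
σ²=wᵀΣw=λ₁·μ_p+λ₂ = 0.127341·0.152 + -0.003174 = 0.016182 ≈ 0.0162

Honeywell (0.4676)


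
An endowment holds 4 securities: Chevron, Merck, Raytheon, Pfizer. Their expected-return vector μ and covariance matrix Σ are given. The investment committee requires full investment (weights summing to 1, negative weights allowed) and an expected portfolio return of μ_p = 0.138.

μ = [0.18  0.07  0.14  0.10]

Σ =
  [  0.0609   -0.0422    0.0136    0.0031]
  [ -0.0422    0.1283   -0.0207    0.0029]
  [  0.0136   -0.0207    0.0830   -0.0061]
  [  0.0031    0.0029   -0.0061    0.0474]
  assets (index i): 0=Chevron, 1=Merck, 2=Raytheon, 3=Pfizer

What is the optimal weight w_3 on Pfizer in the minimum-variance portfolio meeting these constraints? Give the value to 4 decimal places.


0.1597

u=Σ⁻¹μ = [3.9038  2.0605  1.7041  1.9476]
v=Σ⁻¹𝟙 = [24.5107  17.6450  13.9176  20.2056]
a=μᵀu=1.280261  b=𝟙ᵀu=9.616090  c=𝟙ᵀv=76.278803  D=ac−b²=5.187607
λ₁=(c·0.138−b)/D = (76.278803·0.138−9.616090)/5.187607 = 0.175492
λ₂=(a−b·0.138)/D = (1.280261−9.616090·0.138)/5.187607 = -0.009014
w* = 0.175492·u + -0.009014·v:
  w_0 = 0.175492·3.9038 + -0.009014·24.5107 = 0.4642  (Chevron)
  w_1 = 0.175492·2.0605 + -0.009014·17.6450 = 0.2026  (Merck)
  w_2 = 0.175492·1.7041 + -0.009014·13.9176 = 0.1736  (Raytheon)
  w_3 = 0.175492·1.9476 + -0.009014·20.2056 = 0.1597  (Pfizer)
Σw_i=1.0000  μᵀw=0.1380
σ²=wᵀΣw=λ₁·μ_p+λ₂ = 0.175492·0.138 + -0.009014 = 0.015204 ≈ 0.0152


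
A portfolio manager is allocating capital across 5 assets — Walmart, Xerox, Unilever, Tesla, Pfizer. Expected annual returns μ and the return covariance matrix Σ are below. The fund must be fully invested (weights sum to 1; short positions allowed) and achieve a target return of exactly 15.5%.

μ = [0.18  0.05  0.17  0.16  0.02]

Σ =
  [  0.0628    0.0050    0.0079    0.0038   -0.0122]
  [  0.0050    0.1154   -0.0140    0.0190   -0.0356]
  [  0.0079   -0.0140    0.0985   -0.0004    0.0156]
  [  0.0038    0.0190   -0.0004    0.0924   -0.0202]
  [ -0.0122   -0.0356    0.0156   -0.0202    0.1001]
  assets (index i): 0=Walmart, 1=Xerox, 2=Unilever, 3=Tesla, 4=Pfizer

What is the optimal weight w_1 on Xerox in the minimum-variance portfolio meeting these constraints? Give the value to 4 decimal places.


x=Σ⁻¹μ = [2.7009  0.4615  1.4533  1.7093  0.8116]
y=Σ⁻¹𝟙 = [16.6585  12.4171  7.8524  11.4489  17.5230]
a=μᵀx=1.046020  b=𝟙ᵀx=7.136575  c=𝟙ᵀy=65.899876  D=ac−b²=18.001903
λ₁=(c·0.155−b)/D = (65.899876·0.155−7.136575)/18.001903 = 0.170977
λ₂=(a−b·0.155)/D = (1.046020−7.136575·0.155)/18.001903 = -0.003341
w* = 0.170977·x + -0.003341·y:
  w_0 = 0.170977·2.7009 + -0.003341·16.6585 = 0.4061  (Walmart)
  w_1 = 0.170977·0.4615 + -0.003341·12.4171 = 0.0374  (Xerox)
  w_2 = 0.170977·1.4533 + -0.003341·7.8524 = 0.2222  (Unilever)
  w_3 = 0.170977·1.7093 + -0.003341·11.4489 = 0.2540  (Tesla)
  w_4 = 0.170977·0.8116 + -0.003341·17.5230 = 0.0802  (Pfizer)
Σw_i=1.0000  μᵀw=0.1550
σ²=wᵀΣw=λ₁·μ_p+λ₂ = 0.170977·0.155 + -0.003341 = 0.023160 ≈ 0.0232

0.0374


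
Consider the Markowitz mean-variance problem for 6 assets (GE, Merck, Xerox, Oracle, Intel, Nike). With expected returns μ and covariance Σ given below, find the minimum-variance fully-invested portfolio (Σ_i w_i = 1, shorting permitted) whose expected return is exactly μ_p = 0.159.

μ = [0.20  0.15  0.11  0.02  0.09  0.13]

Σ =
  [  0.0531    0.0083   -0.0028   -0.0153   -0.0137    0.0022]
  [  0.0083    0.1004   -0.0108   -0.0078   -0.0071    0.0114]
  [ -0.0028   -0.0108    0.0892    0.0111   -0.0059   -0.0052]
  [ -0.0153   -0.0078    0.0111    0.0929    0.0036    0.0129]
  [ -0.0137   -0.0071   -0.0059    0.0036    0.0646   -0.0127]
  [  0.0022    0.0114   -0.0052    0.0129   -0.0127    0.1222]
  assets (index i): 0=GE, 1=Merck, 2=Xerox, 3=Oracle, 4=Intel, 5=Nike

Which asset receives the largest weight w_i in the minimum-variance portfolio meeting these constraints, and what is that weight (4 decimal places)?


x=Σ⁻¹μ = [4.4958  1.4253  1.7288  0.5975  2.8554  1.1572]
y=Σ⁻¹𝟙 = [27.4681  10.9403  13.9915  12.3905  24.7719  8.5301]
a=μᵀx=1.722484  b=𝟙ᵀx=12.259913  c=𝟙ᵀy=98.092296  D=ac−b²=18.656940
λ₁=(c·0.159−b)/D = (98.092296·0.159−12.259913)/18.656940 = 0.178848
λ₂=(a−b·0.159)/D = (1.722484−12.259913·0.159)/18.656940 = -0.012159
w* = 0.178848·x + -0.012159·y:
  w_0 = 0.178848·4.4958 + -0.012159·27.4681 = 0.4701  (GE)
  w_1 = 0.178848·1.4253 + -0.012159·10.9403 = 0.1219  (Merck)
  w_2 = 0.178848·1.7288 + -0.012159·13.9915 = 0.1391  (Xerox)
  w_3 = 0.178848·0.5975 + -0.012159·12.3905 = -0.0438  (Oracle)
  w_4 = 0.178848·2.8554 + -0.012159·24.7719 = 0.2095  (Intel)
  w_5 = 0.178848·1.1572 + -0.012159·8.5301 = 0.1032  (Nike)
Σw_i=1.0000  μᵀw=0.1590
σ²=wᵀΣw=λ₁·μ_p+λ₂ = 0.178848·0.159 + -0.012159 = 0.016278 ≈ 0.0163

GE (0.4701)


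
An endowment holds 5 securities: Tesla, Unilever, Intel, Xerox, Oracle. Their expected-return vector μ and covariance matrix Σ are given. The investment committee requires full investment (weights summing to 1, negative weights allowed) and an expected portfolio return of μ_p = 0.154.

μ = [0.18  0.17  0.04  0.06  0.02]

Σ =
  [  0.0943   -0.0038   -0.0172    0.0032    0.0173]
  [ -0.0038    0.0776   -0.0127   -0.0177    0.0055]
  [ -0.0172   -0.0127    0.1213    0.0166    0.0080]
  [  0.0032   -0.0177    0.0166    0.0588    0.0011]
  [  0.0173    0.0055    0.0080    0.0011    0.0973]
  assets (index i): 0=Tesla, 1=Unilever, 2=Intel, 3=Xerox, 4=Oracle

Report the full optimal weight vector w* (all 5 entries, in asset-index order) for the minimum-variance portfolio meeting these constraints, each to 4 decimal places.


0.3599  0.4417  0.1020  0.2028  -0.1064

x=Σ⁻¹μ = [2.1831  2.8016  0.7494  1.5412  -0.4200]
y=Σ⁻¹𝟙 = [11.1374  18.8598  8.7142  19.5000  6.2942]
a=μᵀx=0.983287  b=𝟙ᵀx=6.855366  c=𝟙ᵀy=64.505719  D=ac−b²=16.431567
λ₁=(c·0.154−b)/D = (64.505719·0.154−6.855366)/16.431567 = 0.187354
λ₂=(a−b·0.154)/D = (0.983287−6.855366·0.154)/16.431567 = -0.004409
w* = 0.187354·x + -0.004409·y:
  w_0 = 0.187354·2.1831 + -0.004409·11.1374 = 0.3599  (Tesla)
  w_1 = 0.187354·2.8016 + -0.004409·18.8598 = 0.4417  (Unilever)
  w_2 = 0.187354·0.7494 + -0.004409·8.7142 = 0.1020  (Intel)
  w_3 = 0.187354·1.5412 + -0.004409·19.5000 = 0.2028  (Xerox)
  w_4 = 0.187354·-0.4200 + -0.004409·6.2942 = -0.1064  (Oracle)
Σw_i=1.0000  μᵀw=0.1540
σ²=wᵀΣw=λ₁·μ_p+λ₂ = 0.187354·0.154 + -0.004409 = 0.024444 ≈ 0.0244


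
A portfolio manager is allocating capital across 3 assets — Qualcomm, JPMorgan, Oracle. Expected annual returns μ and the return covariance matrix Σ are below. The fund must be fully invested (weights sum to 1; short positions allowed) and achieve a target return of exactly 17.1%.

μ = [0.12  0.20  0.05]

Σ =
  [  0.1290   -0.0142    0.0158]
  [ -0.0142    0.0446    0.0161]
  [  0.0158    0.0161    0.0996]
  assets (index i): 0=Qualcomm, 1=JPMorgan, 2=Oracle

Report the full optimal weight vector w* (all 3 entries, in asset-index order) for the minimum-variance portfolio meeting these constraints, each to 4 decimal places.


0.2557  0.6873  0.0570

g=Σ⁻¹μ = [1.5744  5.1978  -0.5880]
h=Σ⁻¹𝟙 = [9.8140  23.8771  4.6237]
a=μᵀg=1.199095  b=𝟙ᵀg=6.184270  c=𝟙ᵀh=38.314696  D=ac−b²=7.697759
λ₁=(c·0.171−b)/D = (38.314696·0.171−6.184270)/7.697759 = 0.047747
λ₂=(a−b·0.171)/D = (1.199095−6.184270·0.171)/7.697759 = 0.018393
w* = 0.047747·g + 0.018393·h:
  w_0 = 0.047747·1.5744 + 0.018393·9.8140 = 0.2557  (Qualcomm)
  w_1 = 0.047747·5.1978 + 0.018393·23.8771 = 0.6873  (JPMorgan)
  w_2 = 0.047747·-0.5880 + 0.018393·4.6237 = 0.0570  (Oracle)
Σw_i=1.0000  μᵀw=0.1710
σ²=wᵀΣw=λ₁·μ_p+λ₂ = 0.047747·0.171 + 0.018393 = 0.026558 ≈ 0.0266


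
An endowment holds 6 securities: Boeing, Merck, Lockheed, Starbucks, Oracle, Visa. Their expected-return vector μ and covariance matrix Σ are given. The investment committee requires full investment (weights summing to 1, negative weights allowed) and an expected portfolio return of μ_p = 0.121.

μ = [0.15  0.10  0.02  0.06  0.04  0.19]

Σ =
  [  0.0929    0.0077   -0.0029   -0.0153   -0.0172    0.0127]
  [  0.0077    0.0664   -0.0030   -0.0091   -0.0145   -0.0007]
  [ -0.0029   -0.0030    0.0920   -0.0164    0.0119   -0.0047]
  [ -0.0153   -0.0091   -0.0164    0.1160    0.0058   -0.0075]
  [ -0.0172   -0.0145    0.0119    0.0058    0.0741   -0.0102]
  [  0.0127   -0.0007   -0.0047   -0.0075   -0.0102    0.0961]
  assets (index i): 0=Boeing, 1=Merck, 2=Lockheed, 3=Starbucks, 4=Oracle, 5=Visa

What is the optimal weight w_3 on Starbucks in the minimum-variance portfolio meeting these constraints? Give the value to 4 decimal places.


u=Σ⁻¹μ = [1.6254  1.8004  0.4265  0.9939  1.4015  2.0226]
v=Σ⁻¹𝟙 = [13.5775  20.2531  12.5329  13.6165  19.2491  12.4778]
a=μᵀu=0.932367  b=𝟙ᵀu=8.270322  c=𝟙ᵀv=91.706893  D=ac−b²=17.106212
λ₁=(c·0.121−b)/D = (91.706893·0.121−8.270322)/17.106212 = 0.165216
λ₂=(a−b·0.121)/D = (0.932367−8.270322·0.121)/17.106212 = -0.003995
w* = 0.165216·u + -0.003995·v:
  w_0 = 0.165216·1.6254 + -0.003995·13.5775 = 0.2143  (Boeing)
  w_1 = 0.165216·1.8004 + -0.003995·20.2531 = 0.2165  (Merck)
  w_2 = 0.165216·0.4265 + -0.003995·12.5329 = 0.0204  (Lockheed)
  w_3 = 0.165216·0.9939 + -0.003995·13.6165 = 0.1098  (Starbucks)
  w_4 = 0.165216·1.4015 + -0.003995·19.2491 = 0.1546  (Oracle)
  w_5 = 0.165216·2.0226 + -0.003995·12.4778 = 0.2843  (Visa)
Σw_i=1.0000  μᵀw=0.1210
σ²=wᵀΣw=λ₁·μ_p+λ₂ = 0.165216·0.121 + -0.003995 = 0.015996 ≈ 0.0160

0.1098


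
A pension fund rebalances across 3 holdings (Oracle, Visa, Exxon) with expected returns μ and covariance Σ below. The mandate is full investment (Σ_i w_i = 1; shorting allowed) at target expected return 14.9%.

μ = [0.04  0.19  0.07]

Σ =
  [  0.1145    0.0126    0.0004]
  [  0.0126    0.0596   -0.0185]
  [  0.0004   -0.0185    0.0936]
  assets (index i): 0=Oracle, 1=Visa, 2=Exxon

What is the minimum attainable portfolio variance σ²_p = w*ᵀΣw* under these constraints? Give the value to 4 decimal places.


0.0282

g=Σ⁻¹μ = [-0.0582  3.6568  1.4709]
h=Σ⁻¹𝟙 = [6.4886  19.9376  14.5967]
a=μᵀg=0.795423  b=𝟙ᵀg=5.069461  c=𝟙ᵀh=41.022937  D=ac−b²=6.931137
λ₁=(c·0.149−b)/D = (41.022937·0.149−5.069461)/6.931137 = 0.150474
λ₂=(a−b·0.149)/D = (0.795423−5.069461·0.149)/6.931137 = 0.005782
w* = 0.150474·g + 0.005782·h:
  w_0 = 0.150474·-0.0582 + 0.005782·6.4886 = 0.0288  (Oracle)
  w_1 = 0.150474·3.6568 + 0.005782·19.9376 = 0.6655  (Visa)
  w_2 = 0.150474·1.4709 + 0.005782·14.5967 = 0.3057  (Exxon)
Σw_i=1.0000  μᵀw=0.1490
σ²=wᵀΣw=λ₁·μ_p+λ₂ = 0.150474·0.149 + 0.005782 = 0.028202 ≈ 0.0282


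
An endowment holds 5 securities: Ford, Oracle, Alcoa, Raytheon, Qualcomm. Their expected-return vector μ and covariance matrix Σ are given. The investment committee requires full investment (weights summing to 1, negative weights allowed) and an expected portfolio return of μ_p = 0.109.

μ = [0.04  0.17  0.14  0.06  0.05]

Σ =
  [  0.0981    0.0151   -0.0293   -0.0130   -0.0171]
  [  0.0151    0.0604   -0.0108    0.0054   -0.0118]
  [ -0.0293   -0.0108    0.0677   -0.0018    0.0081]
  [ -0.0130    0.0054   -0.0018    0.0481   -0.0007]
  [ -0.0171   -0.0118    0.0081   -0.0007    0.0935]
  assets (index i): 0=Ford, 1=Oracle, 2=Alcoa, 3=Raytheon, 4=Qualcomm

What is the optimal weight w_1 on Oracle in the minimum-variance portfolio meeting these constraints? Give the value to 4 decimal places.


0.2704

g=Σ⁻¹μ = [1.1542  3.1158  2.9936  1.3345  0.8897]
h=Σ⁻¹𝟙 = [21.2812  16.3456  25.5262  25.8748  14.6325]
a=μᵀg=1.119509  b=𝟙ᵀg=9.487787  c=𝟙ᵀh=103.660357  D=ac−b²=26.030604
λ₁=(c·0.109−b)/D = (103.660357·0.109−9.487787)/26.030604 = 0.069579
λ₂=(a−b·0.109)/D = (1.119509−9.487787·0.109)/26.030604 = 0.003278
w* = 0.069579·g + 0.003278·h:
  w_0 = 0.069579·1.1542 + 0.003278·21.2812 = 0.1501  (Ford)
  w_1 = 0.069579·3.1158 + 0.003278·16.3456 = 0.2704  (Oracle)
  w_2 = 0.069579·2.9936 + 0.003278·25.5262 = 0.2920  (Alcoa)
  w_3 = 0.069579·1.3345 + 0.003278·25.8748 = 0.1777  (Raytheon)
  w_4 = 0.069579·0.8897 + 0.003278·14.6325 = 0.1099  (Qualcomm)
Σw_i=1.0000  μᵀw=0.1090
σ²=wᵀΣw=λ₁·μ_p+λ₂ = 0.069579·0.109 + 0.003278 = 0.010863 ≈ 0.0109


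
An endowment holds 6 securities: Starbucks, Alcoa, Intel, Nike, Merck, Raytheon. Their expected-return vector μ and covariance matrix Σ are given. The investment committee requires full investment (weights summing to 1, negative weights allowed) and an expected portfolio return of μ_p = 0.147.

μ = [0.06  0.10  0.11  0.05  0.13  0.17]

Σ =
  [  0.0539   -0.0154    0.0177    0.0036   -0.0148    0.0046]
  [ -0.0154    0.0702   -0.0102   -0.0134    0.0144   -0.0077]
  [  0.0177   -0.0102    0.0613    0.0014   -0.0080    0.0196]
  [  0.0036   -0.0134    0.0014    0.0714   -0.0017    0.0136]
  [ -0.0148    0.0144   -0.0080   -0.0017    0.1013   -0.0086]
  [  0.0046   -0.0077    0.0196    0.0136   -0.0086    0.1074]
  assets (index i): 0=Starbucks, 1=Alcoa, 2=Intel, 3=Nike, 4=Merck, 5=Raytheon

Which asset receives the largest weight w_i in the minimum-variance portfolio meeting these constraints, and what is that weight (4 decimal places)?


g=Σ⁻¹μ = [1.4318  1.9406  1.4222  0.7276  1.4622  1.4261]
h=Σ⁻¹𝟙 = [22.4008  22.3219  12.6313  15.8443  11.7938  6.5848]
a=μᵀg=0.905313  b=𝟙ᵀg=8.410497  c=𝟙ᵀh=91.576816  D=ac−b²=12.169227
λ₁=(c·0.147−b)/D = (91.576816·0.147−8.410497)/12.169227 = 0.415088
λ₂=(a−b·0.147)/D = (0.905313−8.410497·0.147)/12.169227 = -0.027202
w* = 0.415088·g + -0.027202·h:
  w_0 = 0.415088·1.4318 + -0.027202·22.4008 = -0.0150  (Starbucks)
  w_1 = 0.415088·1.9406 + -0.027202·22.3219 = 0.1983  (Alcoa)
  w_2 = 0.415088·1.4222 + -0.027202·12.6313 = 0.2467  (Intel)
  w_3 = 0.415088·0.7276 + -0.027202·15.8443 = -0.1290  (Nike)
  w_4 = 0.415088·1.4622 + -0.027202·11.7938 = 0.2861  (Merck)
  w_5 = 0.415088·1.4261 + -0.027202·6.5848 = 0.4128  (Raytheon)
Σw_i=1.0000  μᵀw=0.1470
σ²=wᵀΣw=λ₁·μ_p+λ₂ = 0.415088·0.147 + -0.027202 = 0.033816 ≈ 0.0338

Raytheon (0.4128)


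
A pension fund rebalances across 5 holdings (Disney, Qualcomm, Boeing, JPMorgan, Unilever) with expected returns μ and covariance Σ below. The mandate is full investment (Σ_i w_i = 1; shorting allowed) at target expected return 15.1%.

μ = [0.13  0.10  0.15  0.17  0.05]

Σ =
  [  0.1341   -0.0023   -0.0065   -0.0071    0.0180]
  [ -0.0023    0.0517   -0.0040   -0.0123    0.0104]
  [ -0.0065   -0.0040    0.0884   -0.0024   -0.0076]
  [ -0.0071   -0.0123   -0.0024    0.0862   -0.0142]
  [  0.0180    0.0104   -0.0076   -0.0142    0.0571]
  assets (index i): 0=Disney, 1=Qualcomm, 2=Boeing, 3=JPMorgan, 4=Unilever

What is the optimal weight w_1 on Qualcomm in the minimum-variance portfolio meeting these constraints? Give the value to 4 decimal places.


0.2829

g=Σ⁻¹μ = [1.1212  2.5755  2.0525  2.6515  0.9857]
h=Σ⁻¹𝟙 = [7.1277  21.6363  14.8639  18.6446  17.9405]
a=μᵀg=1.211224  b=𝟙ᵀg=9.386420  c=𝟙ᵀh=80.212984  D=ac−b²=9.051028
λ₁=(c·0.151−b)/D = (80.212984·0.151−9.386420)/9.051028 = 0.301153
λ₂=(a−b·0.151)/D = (1.211224−9.386420·0.151)/9.051028 = -0.022774
w* = 0.301153·g + -0.022774·h:
  w_0 = 0.301153·1.1212 + -0.022774·7.1277 = 0.1753  (Disney)
  w_1 = 0.301153·2.5755 + -0.022774·21.6363 = 0.2829  (Qualcomm)
  w_2 = 0.301153·2.0525 + -0.022774·14.8639 = 0.2796  (Boeing)
  w_3 = 0.301153·2.6515 + -0.022774·18.6446 = 0.3739  (JPMorgan)
  w_4 = 0.301153·0.9857 + -0.022774·17.9405 = -0.1117  (Unilever)
Σw_i=1.0000  μᵀw=0.1510
σ²=wᵀΣw=λ₁·μ_p+λ₂ = 0.301153·0.151 + -0.022774 = 0.022700 ≈ 0.0227


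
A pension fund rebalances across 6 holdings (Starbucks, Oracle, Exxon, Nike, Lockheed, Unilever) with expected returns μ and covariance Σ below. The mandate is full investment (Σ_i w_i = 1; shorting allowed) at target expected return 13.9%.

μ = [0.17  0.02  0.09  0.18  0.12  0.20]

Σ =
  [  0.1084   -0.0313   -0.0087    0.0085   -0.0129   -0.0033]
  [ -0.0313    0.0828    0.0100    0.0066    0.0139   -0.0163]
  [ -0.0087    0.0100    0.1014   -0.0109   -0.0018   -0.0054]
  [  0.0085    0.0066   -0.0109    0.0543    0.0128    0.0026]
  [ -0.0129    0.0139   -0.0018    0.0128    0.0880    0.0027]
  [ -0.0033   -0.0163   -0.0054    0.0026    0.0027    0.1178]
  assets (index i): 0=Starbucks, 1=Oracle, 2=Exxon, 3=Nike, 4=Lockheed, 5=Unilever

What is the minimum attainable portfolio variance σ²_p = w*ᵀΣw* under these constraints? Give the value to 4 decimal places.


0.0137

u=Σ⁻¹μ = [1.8462  0.7197  1.4007  2.8789  1.0745  1.8251]
v=Σ⁻¹𝟙 = [15.0964  15.9456  11.8256  13.8466  8.9437  11.1498]
a=μᵀu=1.466487  b=𝟙ᵀu=9.745192  c=𝟙ᵀv=76.807719  D=ac−b²=17.668776
λ₁=(c·0.139−b)/D = (76.807719·0.139−9.745192)/17.668776 = 0.052696
λ₂=(a−b·0.139)/D = (1.466487−9.745192·0.139)/17.668776 = 0.006334
w* = 0.052696·u + 0.006334·v:
  w_0 = 0.052696·1.8462 + 0.006334·15.0964 = 0.1929  (Starbucks)
  w_1 = 0.052696·0.7197 + 0.006334·15.9456 = 0.1389  (Oracle)
  w_2 = 0.052696·1.4007 + 0.006334·11.8256 = 0.1487  (Exxon)
  w_3 = 0.052696·2.8789 + 0.006334·13.8466 = 0.2394  (Nike)
  w_4 = 0.052696·1.0745 + 0.006334·8.9437 = 0.1133  (Lockheed)
  w_5 = 0.052696·1.8251 + 0.006334·11.1498 = 0.1668  (Unilever)
Σw_i=1.0000  μᵀw=0.1390
σ²=wᵀΣw=λ₁·μ_p+λ₂ = 0.052696·0.139 + 0.006334 = 0.013658 ≈ 0.0137
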